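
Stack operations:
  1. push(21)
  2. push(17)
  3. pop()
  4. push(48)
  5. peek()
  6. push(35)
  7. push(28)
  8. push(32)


push(21) -> [21]
push(17) -> [21, 17]
pop()->17, [21]
push(48) -> [21, 48]
peek()->48
push(35) -> [21, 48, 35]
push(28) -> [21, 48, 35, 28]
push(32) -> [21, 48, 35, 28, 32]

Final stack: [21, 48, 35, 28, 32]


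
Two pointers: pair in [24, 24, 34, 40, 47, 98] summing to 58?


lo=0(24)+hi=5(98)=122
lo=0(24)+hi=4(47)=71
lo=0(24)+hi=3(40)=64
lo=0(24)+hi=2(34)=58

Yes: 24+34=58


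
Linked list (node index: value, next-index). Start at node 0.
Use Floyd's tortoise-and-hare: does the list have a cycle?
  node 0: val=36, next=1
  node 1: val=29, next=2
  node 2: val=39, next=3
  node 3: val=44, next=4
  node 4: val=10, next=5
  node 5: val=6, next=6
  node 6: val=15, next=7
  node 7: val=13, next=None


Floyd's tortoise (slow, +1) and hare (fast, +2):
  init: slow=0, fast=0
  step 1: slow=1, fast=2
  step 2: slow=2, fast=4
  step 3: slow=3, fast=6
  step 4: fast 6->7->None, no cycle

Cycle: no


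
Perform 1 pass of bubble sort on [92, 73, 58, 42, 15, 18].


Initial: [92, 73, 58, 42, 15, 18]
Pass 1: [73, 58, 42, 15, 18, 92] (5 swaps)

After 1 pass: [73, 58, 42, 15, 18, 92]


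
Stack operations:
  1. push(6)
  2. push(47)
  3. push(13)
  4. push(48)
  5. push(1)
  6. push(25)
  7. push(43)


push(6) -> [6]
push(47) -> [6, 47]
push(13) -> [6, 47, 13]
push(48) -> [6, 47, 13, 48]
push(1) -> [6, 47, 13, 48, 1]
push(25) -> [6, 47, 13, 48, 1, 25]
push(43) -> [6, 47, 13, 48, 1, 25, 43]

Final stack: [6, 47, 13, 48, 1, 25, 43]


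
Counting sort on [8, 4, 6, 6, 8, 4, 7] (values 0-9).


Input: [8, 4, 6, 6, 8, 4, 7]
Counts: [0, 0, 0, 0, 2, 0, 2, 1, 2, 0]

Sorted: [4, 4, 6, 6, 7, 8, 8]


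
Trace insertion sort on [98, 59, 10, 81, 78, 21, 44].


Initial: [98, 59, 10, 81, 78, 21, 44]
Insert 59: [59, 98, 10, 81, 78, 21, 44]
Insert 10: [10, 59, 98, 81, 78, 21, 44]
Insert 81: [10, 59, 81, 98, 78, 21, 44]
Insert 78: [10, 59, 78, 81, 98, 21, 44]
Insert 21: [10, 21, 59, 78, 81, 98, 44]
Insert 44: [10, 21, 44, 59, 78, 81, 98]

Sorted: [10, 21, 44, 59, 78, 81, 98]


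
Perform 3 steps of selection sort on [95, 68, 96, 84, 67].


Initial: [95, 68, 96, 84, 67]
Step 1: min=67 at 4
  Swap: [67, 68, 96, 84, 95]
Step 2: min=68 at 1
  Swap: [67, 68, 96, 84, 95]
Step 3: min=84 at 3
  Swap: [67, 68, 84, 96, 95]

After 3 steps: [67, 68, 84, 96, 95]


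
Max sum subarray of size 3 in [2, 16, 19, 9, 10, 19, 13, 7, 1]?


[0:3]: 37
[1:4]: 44
[2:5]: 38
[3:6]: 38
[4:7]: 42
[5:8]: 39
[6:9]: 21

Max: 44 at [1:4]


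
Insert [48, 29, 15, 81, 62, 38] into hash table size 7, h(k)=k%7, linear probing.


Insert 48: h=6 -> slot 6
Insert 29: h=1 -> slot 1
Insert 15: h=1, 1 probes -> slot 2
Insert 81: h=4 -> slot 4
Insert 62: h=6, 1 probes -> slot 0
Insert 38: h=3 -> slot 3

Table: [62, 29, 15, 38, 81, None, 48]


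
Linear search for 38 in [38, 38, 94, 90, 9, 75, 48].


i=0: 38==38 found!

Found at 0, 1 comps


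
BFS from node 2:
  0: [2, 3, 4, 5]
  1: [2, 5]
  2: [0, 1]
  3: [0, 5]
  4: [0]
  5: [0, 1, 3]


Visit 2, enqueue [0, 1]
Visit 0, enqueue [3, 4, 5]
Visit 1, enqueue []
Visit 3, enqueue []
Visit 4, enqueue []
Visit 5, enqueue []

BFS order: [2, 0, 1, 3, 4, 5]


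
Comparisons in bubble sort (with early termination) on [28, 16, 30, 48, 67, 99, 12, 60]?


Algorithm: bubble sort (with early termination)
Input: [28, 16, 30, 48, 67, 99, 12, 60]
Sorted: [12, 16, 28, 30, 48, 60, 67, 99]

28


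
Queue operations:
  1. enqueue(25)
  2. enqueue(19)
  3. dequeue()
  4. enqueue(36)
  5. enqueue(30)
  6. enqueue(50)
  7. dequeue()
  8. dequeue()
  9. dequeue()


enqueue(25) -> [25]
enqueue(19) -> [25, 19]
dequeue()->25, [19]
enqueue(36) -> [19, 36]
enqueue(30) -> [19, 36, 30]
enqueue(50) -> [19, 36, 30, 50]
dequeue()->19, [36, 30, 50]
dequeue()->36, [30, 50]
dequeue()->30, [50]

Final queue: [50]


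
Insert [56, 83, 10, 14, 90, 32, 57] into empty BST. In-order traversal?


Insert 56: root
Insert 83: R from 56
Insert 10: L from 56
Insert 14: L from 56 -> R from 10
Insert 90: R from 56 -> R from 83
Insert 32: L from 56 -> R from 10 -> R from 14
Insert 57: R from 56 -> L from 83

In-order: [10, 14, 32, 56, 57, 83, 90]


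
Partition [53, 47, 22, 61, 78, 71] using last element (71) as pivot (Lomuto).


Pivot: 71
  53 <= 71: advance i (no swap)
  47 <= 71: advance i (no swap)
  22 <= 71: advance i (no swap)
  61 <= 71: advance i (no swap)
Place pivot at 4: [53, 47, 22, 61, 71, 78]

Partitioned: [53, 47, 22, 61, 71, 78]


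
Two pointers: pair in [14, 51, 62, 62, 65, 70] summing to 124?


lo=0(14)+hi=5(70)=84
lo=1(51)+hi=5(70)=121
lo=2(62)+hi=5(70)=132
lo=2(62)+hi=4(65)=127
lo=2(62)+hi=3(62)=124

Yes: 62+62=124


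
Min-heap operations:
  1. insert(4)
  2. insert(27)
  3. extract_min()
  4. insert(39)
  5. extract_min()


insert(4) -> [4]
insert(27) -> [4, 27]
extract_min()->4, [27]
insert(39) -> [27, 39]
extract_min()->27, [39]

Final heap: [39]


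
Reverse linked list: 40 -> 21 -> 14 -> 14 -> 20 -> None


Step 1: curr=40, set curr.next=prev(None) | reversed so far: 40
Step 2: curr=21, set curr.next=prev(40) | reversed so far: 21 -> 40
Step 3: curr=14, set curr.next=prev(21) | reversed so far: 14 -> 21 -> 40
Step 4: curr=14, set curr.next=prev(14) | reversed so far: 14 -> 14 -> 21 -> 40
Step 5: curr=20, set curr.next=prev(14) | reversed so far: 20 -> 14 -> 14 -> 21 -> 40

20 -> 14 -> 14 -> 21 -> 40 -> None


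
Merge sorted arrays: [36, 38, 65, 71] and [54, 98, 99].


Take 36 from A
Take 38 from A
Take 54 from B
Take 65 from A
Take 71 from A

Merged: [36, 38, 54, 65, 71, 98, 99]


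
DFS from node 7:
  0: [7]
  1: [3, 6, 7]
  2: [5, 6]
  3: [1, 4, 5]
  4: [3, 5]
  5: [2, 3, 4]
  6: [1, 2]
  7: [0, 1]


Visit 7, push [1, 0]
Visit 0, push []
Visit 1, push [6, 3]
Visit 3, push [5, 4]
Visit 4, push [5]
Visit 5, push [2]
Visit 2, push [6]
Visit 6, push []

DFS order: [7, 0, 1, 3, 4, 5, 2, 6]


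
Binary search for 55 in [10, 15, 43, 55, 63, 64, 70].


Step 1: lo=0, hi=6, mid=3, val=55

Found at index 3


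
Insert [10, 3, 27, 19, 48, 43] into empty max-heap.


Insert 10: [10]
Insert 3: [10, 3]
Insert 27: [27, 3, 10]
Insert 19: [27, 19, 10, 3]
Insert 48: [48, 27, 10, 3, 19]
Insert 43: [48, 27, 43, 3, 19, 10]

Final heap: [48, 27, 43, 3, 19, 10]


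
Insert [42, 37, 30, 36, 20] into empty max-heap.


Insert 42: [42]
Insert 37: [42, 37]
Insert 30: [42, 37, 30]
Insert 36: [42, 37, 30, 36]
Insert 20: [42, 37, 30, 36, 20]

Final heap: [42, 37, 30, 36, 20]


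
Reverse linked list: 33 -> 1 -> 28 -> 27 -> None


Step 1: curr=33, set curr.next=prev(None) | reversed so far: 33
Step 2: curr=1, set curr.next=prev(33) | reversed so far: 1 -> 33
Step 3: curr=28, set curr.next=prev(1) | reversed so far: 28 -> 1 -> 33
Step 4: curr=27, set curr.next=prev(28) | reversed so far: 27 -> 28 -> 1 -> 33

27 -> 28 -> 1 -> 33 -> None


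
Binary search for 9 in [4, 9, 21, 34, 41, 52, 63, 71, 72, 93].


Step 1: lo=0, hi=9, mid=4, val=41
Step 2: lo=0, hi=3, mid=1, val=9

Found at index 1


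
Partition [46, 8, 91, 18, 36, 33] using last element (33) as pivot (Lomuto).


Pivot: 33
  8 <= 33: swap -> [8, 46, 91, 18, 36, 33]
  18 <= 33: swap -> [8, 18, 91, 46, 36, 33]
Place pivot at 2: [8, 18, 33, 46, 36, 91]

Partitioned: [8, 18, 33, 46, 36, 91]


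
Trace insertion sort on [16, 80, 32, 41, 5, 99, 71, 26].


Initial: [16, 80, 32, 41, 5, 99, 71, 26]
Insert 80: [16, 80, 32, 41, 5, 99, 71, 26]
Insert 32: [16, 32, 80, 41, 5, 99, 71, 26]
Insert 41: [16, 32, 41, 80, 5, 99, 71, 26]
Insert 5: [5, 16, 32, 41, 80, 99, 71, 26]
Insert 99: [5, 16, 32, 41, 80, 99, 71, 26]
Insert 71: [5, 16, 32, 41, 71, 80, 99, 26]
Insert 26: [5, 16, 26, 32, 41, 71, 80, 99]

Sorted: [5, 16, 26, 32, 41, 71, 80, 99]


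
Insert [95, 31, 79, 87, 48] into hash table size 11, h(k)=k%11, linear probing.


Insert 95: h=7 -> slot 7
Insert 31: h=9 -> slot 9
Insert 79: h=2 -> slot 2
Insert 87: h=10 -> slot 10
Insert 48: h=4 -> slot 4

Table: [None, None, 79, None, 48, None, None, 95, None, 31, 87]


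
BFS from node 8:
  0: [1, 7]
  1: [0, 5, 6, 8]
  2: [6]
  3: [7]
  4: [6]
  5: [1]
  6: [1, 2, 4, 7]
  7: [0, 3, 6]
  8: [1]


Visit 8, enqueue [1]
Visit 1, enqueue [0, 5, 6]
Visit 0, enqueue [7]
Visit 5, enqueue []
Visit 6, enqueue [2, 4]
Visit 7, enqueue [3]
Visit 2, enqueue []
Visit 4, enqueue []
Visit 3, enqueue []

BFS order: [8, 1, 0, 5, 6, 7, 2, 4, 3]


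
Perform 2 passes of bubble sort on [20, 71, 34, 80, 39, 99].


Initial: [20, 71, 34, 80, 39, 99]
Pass 1: [20, 34, 71, 39, 80, 99] (2 swaps)
Pass 2: [20, 34, 39, 71, 80, 99] (1 swaps)

After 2 passes: [20, 34, 39, 71, 80, 99]


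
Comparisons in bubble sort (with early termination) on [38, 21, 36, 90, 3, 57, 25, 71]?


Algorithm: bubble sort (with early termination)
Input: [38, 21, 36, 90, 3, 57, 25, 71]
Sorted: [3, 21, 25, 36, 38, 57, 71, 90]

25


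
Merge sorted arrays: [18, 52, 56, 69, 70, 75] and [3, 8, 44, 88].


Take 3 from B
Take 8 from B
Take 18 from A
Take 44 from B
Take 52 from A
Take 56 from A
Take 69 from A
Take 70 from A
Take 75 from A

Merged: [3, 8, 18, 44, 52, 56, 69, 70, 75, 88]


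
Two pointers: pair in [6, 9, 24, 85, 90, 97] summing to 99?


lo=0(6)+hi=5(97)=103
lo=0(6)+hi=4(90)=96
lo=1(9)+hi=4(90)=99

Yes: 9+90=99


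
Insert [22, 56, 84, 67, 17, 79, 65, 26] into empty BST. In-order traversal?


Insert 22: root
Insert 56: R from 22
Insert 84: R from 22 -> R from 56
Insert 67: R from 22 -> R from 56 -> L from 84
Insert 17: L from 22
Insert 79: R from 22 -> R from 56 -> L from 84 -> R from 67
Insert 65: R from 22 -> R from 56 -> L from 84 -> L from 67
Insert 26: R from 22 -> L from 56

In-order: [17, 22, 26, 56, 65, 67, 79, 84]


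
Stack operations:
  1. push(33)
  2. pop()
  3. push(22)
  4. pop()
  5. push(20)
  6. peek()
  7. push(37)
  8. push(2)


push(33) -> [33]
pop()->33, []
push(22) -> [22]
pop()->22, []
push(20) -> [20]
peek()->20
push(37) -> [20, 37]
push(2) -> [20, 37, 2]

Final stack: [20, 37, 2]


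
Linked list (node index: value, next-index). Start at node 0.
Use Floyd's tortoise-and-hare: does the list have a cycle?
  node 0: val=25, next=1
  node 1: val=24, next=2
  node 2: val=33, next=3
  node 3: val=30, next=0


Floyd's tortoise (slow, +1) and hare (fast, +2):
  init: slow=0, fast=0
  step 1: slow=1, fast=2
  step 2: slow=2, fast=0
  step 3: slow=3, fast=2
  step 4: slow=0, fast=0
  slow == fast at node 0: cycle detected

Cycle: yes


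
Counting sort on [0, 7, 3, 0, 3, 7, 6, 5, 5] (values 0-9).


Input: [0, 7, 3, 0, 3, 7, 6, 5, 5]
Counts: [2, 0, 0, 2, 0, 2, 1, 2, 0, 0]

Sorted: [0, 0, 3, 3, 5, 5, 6, 7, 7]


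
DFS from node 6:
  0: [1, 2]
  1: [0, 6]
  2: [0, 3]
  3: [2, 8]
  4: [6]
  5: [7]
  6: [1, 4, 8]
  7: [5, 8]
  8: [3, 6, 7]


Visit 6, push [8, 4, 1]
Visit 1, push [0]
Visit 0, push [2]
Visit 2, push [3]
Visit 3, push [8]
Visit 8, push [7]
Visit 7, push [5]
Visit 5, push []
Visit 4, push []

DFS order: [6, 1, 0, 2, 3, 8, 7, 5, 4]


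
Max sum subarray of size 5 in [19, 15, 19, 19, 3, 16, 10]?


[0:5]: 75
[1:6]: 72
[2:7]: 67

Max: 75 at [0:5]


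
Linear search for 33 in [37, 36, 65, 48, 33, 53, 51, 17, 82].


i=0: 37!=33
i=1: 36!=33
i=2: 65!=33
i=3: 48!=33
i=4: 33==33 found!

Found at 4, 5 comps


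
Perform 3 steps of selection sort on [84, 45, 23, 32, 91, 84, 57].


Initial: [84, 45, 23, 32, 91, 84, 57]
Step 1: min=23 at 2
  Swap: [23, 45, 84, 32, 91, 84, 57]
Step 2: min=32 at 3
  Swap: [23, 32, 84, 45, 91, 84, 57]
Step 3: min=45 at 3
  Swap: [23, 32, 45, 84, 91, 84, 57]

After 3 steps: [23, 32, 45, 84, 91, 84, 57]


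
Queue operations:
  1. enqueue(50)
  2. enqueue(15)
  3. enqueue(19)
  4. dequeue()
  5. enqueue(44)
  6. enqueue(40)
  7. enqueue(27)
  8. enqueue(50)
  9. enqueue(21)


enqueue(50) -> [50]
enqueue(15) -> [50, 15]
enqueue(19) -> [50, 15, 19]
dequeue()->50, [15, 19]
enqueue(44) -> [15, 19, 44]
enqueue(40) -> [15, 19, 44, 40]
enqueue(27) -> [15, 19, 44, 40, 27]
enqueue(50) -> [15, 19, 44, 40, 27, 50]
enqueue(21) -> [15, 19, 44, 40, 27, 50, 21]

Final queue: [15, 19, 44, 40, 27, 50, 21]


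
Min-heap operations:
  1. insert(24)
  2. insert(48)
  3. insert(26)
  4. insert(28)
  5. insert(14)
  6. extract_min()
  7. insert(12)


insert(24) -> [24]
insert(48) -> [24, 48]
insert(26) -> [24, 48, 26]
insert(28) -> [24, 28, 26, 48]
insert(14) -> [14, 24, 26, 48, 28]
extract_min()->14, [24, 28, 26, 48]
insert(12) -> [12, 24, 26, 48, 28]

Final heap: [12, 24, 26, 48, 28]


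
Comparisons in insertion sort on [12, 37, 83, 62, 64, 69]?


Algorithm: insertion sort
Input: [12, 37, 83, 62, 64, 69]
Sorted: [12, 37, 62, 64, 69, 83]

8


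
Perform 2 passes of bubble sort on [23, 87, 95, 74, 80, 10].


Initial: [23, 87, 95, 74, 80, 10]
Pass 1: [23, 87, 74, 80, 10, 95] (3 swaps)
Pass 2: [23, 74, 80, 10, 87, 95] (3 swaps)

After 2 passes: [23, 74, 80, 10, 87, 95]


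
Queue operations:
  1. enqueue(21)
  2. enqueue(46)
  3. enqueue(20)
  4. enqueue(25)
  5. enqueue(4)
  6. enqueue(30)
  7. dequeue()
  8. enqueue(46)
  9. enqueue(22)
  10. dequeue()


enqueue(21) -> [21]
enqueue(46) -> [21, 46]
enqueue(20) -> [21, 46, 20]
enqueue(25) -> [21, 46, 20, 25]
enqueue(4) -> [21, 46, 20, 25, 4]
enqueue(30) -> [21, 46, 20, 25, 4, 30]
dequeue()->21, [46, 20, 25, 4, 30]
enqueue(46) -> [46, 20, 25, 4, 30, 46]
enqueue(22) -> [46, 20, 25, 4, 30, 46, 22]
dequeue()->46, [20, 25, 4, 30, 46, 22]

Final queue: [20, 25, 4, 30, 46, 22]


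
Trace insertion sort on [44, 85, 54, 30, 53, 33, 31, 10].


Initial: [44, 85, 54, 30, 53, 33, 31, 10]
Insert 85: [44, 85, 54, 30, 53, 33, 31, 10]
Insert 54: [44, 54, 85, 30, 53, 33, 31, 10]
Insert 30: [30, 44, 54, 85, 53, 33, 31, 10]
Insert 53: [30, 44, 53, 54, 85, 33, 31, 10]
Insert 33: [30, 33, 44, 53, 54, 85, 31, 10]
Insert 31: [30, 31, 33, 44, 53, 54, 85, 10]
Insert 10: [10, 30, 31, 33, 44, 53, 54, 85]

Sorted: [10, 30, 31, 33, 44, 53, 54, 85]


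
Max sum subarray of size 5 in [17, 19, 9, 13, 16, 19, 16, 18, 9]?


[0:5]: 74
[1:6]: 76
[2:7]: 73
[3:8]: 82
[4:9]: 78

Max: 82 at [3:8]


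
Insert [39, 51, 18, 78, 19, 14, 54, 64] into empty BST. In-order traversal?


Insert 39: root
Insert 51: R from 39
Insert 18: L from 39
Insert 78: R from 39 -> R from 51
Insert 19: L from 39 -> R from 18
Insert 14: L from 39 -> L from 18
Insert 54: R from 39 -> R from 51 -> L from 78
Insert 64: R from 39 -> R from 51 -> L from 78 -> R from 54

In-order: [14, 18, 19, 39, 51, 54, 64, 78]


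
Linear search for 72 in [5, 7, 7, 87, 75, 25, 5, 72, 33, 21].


i=0: 5!=72
i=1: 7!=72
i=2: 7!=72
i=3: 87!=72
i=4: 75!=72
i=5: 25!=72
i=6: 5!=72
i=7: 72==72 found!

Found at 7, 8 comps


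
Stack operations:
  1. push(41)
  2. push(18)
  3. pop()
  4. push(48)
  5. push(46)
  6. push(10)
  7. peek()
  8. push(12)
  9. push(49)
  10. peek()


push(41) -> [41]
push(18) -> [41, 18]
pop()->18, [41]
push(48) -> [41, 48]
push(46) -> [41, 48, 46]
push(10) -> [41, 48, 46, 10]
peek()->10
push(12) -> [41, 48, 46, 10, 12]
push(49) -> [41, 48, 46, 10, 12, 49]
peek()->49

Final stack: [41, 48, 46, 10, 12, 49]


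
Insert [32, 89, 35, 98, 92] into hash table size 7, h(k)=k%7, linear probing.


Insert 32: h=4 -> slot 4
Insert 89: h=5 -> slot 5
Insert 35: h=0 -> slot 0
Insert 98: h=0, 1 probes -> slot 1
Insert 92: h=1, 1 probes -> slot 2

Table: [35, 98, 92, None, 32, 89, None]


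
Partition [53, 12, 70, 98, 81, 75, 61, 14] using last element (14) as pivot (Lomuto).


Pivot: 14
  12 <= 14: swap -> [12, 53, 70, 98, 81, 75, 61, 14]
Place pivot at 1: [12, 14, 70, 98, 81, 75, 61, 53]

Partitioned: [12, 14, 70, 98, 81, 75, 61, 53]


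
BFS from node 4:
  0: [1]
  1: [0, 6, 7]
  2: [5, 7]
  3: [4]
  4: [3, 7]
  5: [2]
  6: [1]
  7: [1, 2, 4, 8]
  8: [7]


Visit 4, enqueue [3, 7]
Visit 3, enqueue []
Visit 7, enqueue [1, 2, 8]
Visit 1, enqueue [0, 6]
Visit 2, enqueue [5]
Visit 8, enqueue []
Visit 0, enqueue []
Visit 6, enqueue []
Visit 5, enqueue []

BFS order: [4, 3, 7, 1, 2, 8, 0, 6, 5]


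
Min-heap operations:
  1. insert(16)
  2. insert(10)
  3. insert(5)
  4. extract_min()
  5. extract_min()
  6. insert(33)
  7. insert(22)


insert(16) -> [16]
insert(10) -> [10, 16]
insert(5) -> [5, 16, 10]
extract_min()->5, [10, 16]
extract_min()->10, [16]
insert(33) -> [16, 33]
insert(22) -> [16, 33, 22]

Final heap: [16, 33, 22]


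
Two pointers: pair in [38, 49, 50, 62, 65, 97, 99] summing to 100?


lo=0(38)+hi=6(99)=137
lo=0(38)+hi=5(97)=135
lo=0(38)+hi=4(65)=103
lo=0(38)+hi=3(62)=100

Yes: 38+62=100


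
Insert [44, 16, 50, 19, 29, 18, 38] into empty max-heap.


Insert 44: [44]
Insert 16: [44, 16]
Insert 50: [50, 16, 44]
Insert 19: [50, 19, 44, 16]
Insert 29: [50, 29, 44, 16, 19]
Insert 18: [50, 29, 44, 16, 19, 18]
Insert 38: [50, 29, 44, 16, 19, 18, 38]

Final heap: [50, 29, 44, 16, 19, 18, 38]


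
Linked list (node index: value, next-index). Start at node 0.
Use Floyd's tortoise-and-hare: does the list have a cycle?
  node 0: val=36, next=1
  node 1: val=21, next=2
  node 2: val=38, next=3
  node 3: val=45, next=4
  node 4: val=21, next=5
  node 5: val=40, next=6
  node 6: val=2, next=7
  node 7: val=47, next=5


Floyd's tortoise (slow, +1) and hare (fast, +2):
  init: slow=0, fast=0
  step 1: slow=1, fast=2
  step 2: slow=2, fast=4
  step 3: slow=3, fast=6
  step 4: slow=4, fast=5
  step 5: slow=5, fast=7
  step 6: slow=6, fast=6
  slow == fast at node 6: cycle detected

Cycle: yes


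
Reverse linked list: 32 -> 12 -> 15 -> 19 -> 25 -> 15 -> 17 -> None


Step 1: curr=32, set curr.next=prev(None) | reversed so far: 32
Step 2: curr=12, set curr.next=prev(32) | reversed so far: 12 -> 32
Step 3: curr=15, set curr.next=prev(12) | reversed so far: 15 -> 12 -> 32
Step 4: curr=19, set curr.next=prev(15) | reversed so far: 19 -> 15 -> 12 -> 32
Step 5: curr=25, set curr.next=prev(19) | reversed so far: 25 -> 19 -> 15 -> 12 -> 32
Step 6: curr=15, set curr.next=prev(25) | reversed so far: 15 -> 25 -> 19 -> 15 -> 12 -> 32
Step 7: curr=17, set curr.next=prev(15) | reversed so far: 17 -> 15 -> 25 -> 19 -> 15 -> 12 -> 32

17 -> 15 -> 25 -> 19 -> 15 -> 12 -> 32 -> None


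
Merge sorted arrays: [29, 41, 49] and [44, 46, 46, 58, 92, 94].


Take 29 from A
Take 41 from A
Take 44 from B
Take 46 from B
Take 46 from B
Take 49 from A

Merged: [29, 41, 44, 46, 46, 49, 58, 92, 94]


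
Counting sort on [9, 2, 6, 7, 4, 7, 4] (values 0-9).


Input: [9, 2, 6, 7, 4, 7, 4]
Counts: [0, 0, 1, 0, 2, 0, 1, 2, 0, 1]

Sorted: [2, 4, 4, 6, 7, 7, 9]


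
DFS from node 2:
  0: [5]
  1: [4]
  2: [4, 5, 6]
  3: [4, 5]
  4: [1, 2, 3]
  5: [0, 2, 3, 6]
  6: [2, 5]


Visit 2, push [6, 5, 4]
Visit 4, push [3, 1]
Visit 1, push []
Visit 3, push [5]
Visit 5, push [6, 0]
Visit 0, push []
Visit 6, push []

DFS order: [2, 4, 1, 3, 5, 0, 6]


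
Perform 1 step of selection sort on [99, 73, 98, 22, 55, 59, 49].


Initial: [99, 73, 98, 22, 55, 59, 49]
Step 1: min=22 at 3
  Swap: [22, 73, 98, 99, 55, 59, 49]

After 1 step: [22, 73, 98, 99, 55, 59, 49]


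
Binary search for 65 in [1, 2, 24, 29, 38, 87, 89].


Step 1: lo=0, hi=6, mid=3, val=29
Step 2: lo=4, hi=6, mid=5, val=87
Step 3: lo=4, hi=4, mid=4, val=38

Not found


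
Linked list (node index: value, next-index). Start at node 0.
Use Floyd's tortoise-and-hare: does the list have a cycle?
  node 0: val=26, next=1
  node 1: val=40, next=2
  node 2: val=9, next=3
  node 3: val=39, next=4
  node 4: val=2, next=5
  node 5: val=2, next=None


Floyd's tortoise (slow, +1) and hare (fast, +2):
  init: slow=0, fast=0
  step 1: slow=1, fast=2
  step 2: slow=2, fast=4
  step 3: fast 4->5->None, no cycle

Cycle: no


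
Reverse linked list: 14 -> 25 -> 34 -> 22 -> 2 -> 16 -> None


Step 1: curr=14, set curr.next=prev(None) | reversed so far: 14
Step 2: curr=25, set curr.next=prev(14) | reversed so far: 25 -> 14
Step 3: curr=34, set curr.next=prev(25) | reversed so far: 34 -> 25 -> 14
Step 4: curr=22, set curr.next=prev(34) | reversed so far: 22 -> 34 -> 25 -> 14
Step 5: curr=2, set curr.next=prev(22) | reversed so far: 2 -> 22 -> 34 -> 25 -> 14
Step 6: curr=16, set curr.next=prev(2) | reversed so far: 16 -> 2 -> 22 -> 34 -> 25 -> 14

16 -> 2 -> 22 -> 34 -> 25 -> 14 -> None


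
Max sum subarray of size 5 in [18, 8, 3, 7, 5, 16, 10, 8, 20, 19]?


[0:5]: 41
[1:6]: 39
[2:7]: 41
[3:8]: 46
[4:9]: 59
[5:10]: 73

Max: 73 at [5:10]


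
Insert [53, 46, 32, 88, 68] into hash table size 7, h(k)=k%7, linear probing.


Insert 53: h=4 -> slot 4
Insert 46: h=4, 1 probes -> slot 5
Insert 32: h=4, 2 probes -> slot 6
Insert 88: h=4, 3 probes -> slot 0
Insert 68: h=5, 3 probes -> slot 1

Table: [88, 68, None, None, 53, 46, 32]


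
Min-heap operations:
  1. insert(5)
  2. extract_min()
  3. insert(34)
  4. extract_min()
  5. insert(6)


insert(5) -> [5]
extract_min()->5, []
insert(34) -> [34]
extract_min()->34, []
insert(6) -> [6]

Final heap: [6]


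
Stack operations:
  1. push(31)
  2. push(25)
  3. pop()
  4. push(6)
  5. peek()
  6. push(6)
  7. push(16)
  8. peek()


push(31) -> [31]
push(25) -> [31, 25]
pop()->25, [31]
push(6) -> [31, 6]
peek()->6
push(6) -> [31, 6, 6]
push(16) -> [31, 6, 6, 16]
peek()->16

Final stack: [31, 6, 6, 16]


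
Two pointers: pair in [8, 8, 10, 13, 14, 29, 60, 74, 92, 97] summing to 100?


lo=0(8)+hi=9(97)=105
lo=0(8)+hi=8(92)=100

Yes: 8+92=100


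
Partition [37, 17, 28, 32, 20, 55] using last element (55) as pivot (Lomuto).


Pivot: 55
  37 <= 55: advance i (no swap)
  17 <= 55: advance i (no swap)
  28 <= 55: advance i (no swap)
  32 <= 55: advance i (no swap)
  20 <= 55: advance i (no swap)
Place pivot at 5: [37, 17, 28, 32, 20, 55]

Partitioned: [37, 17, 28, 32, 20, 55]


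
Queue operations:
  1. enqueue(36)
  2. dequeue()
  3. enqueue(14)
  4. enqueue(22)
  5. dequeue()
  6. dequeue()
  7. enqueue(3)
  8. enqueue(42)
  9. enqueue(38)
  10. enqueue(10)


enqueue(36) -> [36]
dequeue()->36, []
enqueue(14) -> [14]
enqueue(22) -> [14, 22]
dequeue()->14, [22]
dequeue()->22, []
enqueue(3) -> [3]
enqueue(42) -> [3, 42]
enqueue(38) -> [3, 42, 38]
enqueue(10) -> [3, 42, 38, 10]

Final queue: [3, 42, 38, 10]


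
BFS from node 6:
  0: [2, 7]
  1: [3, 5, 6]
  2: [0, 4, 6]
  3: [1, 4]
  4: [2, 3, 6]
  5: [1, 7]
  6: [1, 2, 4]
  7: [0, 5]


Visit 6, enqueue [1, 2, 4]
Visit 1, enqueue [3, 5]
Visit 2, enqueue [0]
Visit 4, enqueue []
Visit 3, enqueue []
Visit 5, enqueue [7]
Visit 0, enqueue []
Visit 7, enqueue []

BFS order: [6, 1, 2, 4, 3, 5, 0, 7]


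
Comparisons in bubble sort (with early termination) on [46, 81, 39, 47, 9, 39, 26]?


Algorithm: bubble sort (with early termination)
Input: [46, 81, 39, 47, 9, 39, 26]
Sorted: [9, 26, 39, 39, 46, 47, 81]

21


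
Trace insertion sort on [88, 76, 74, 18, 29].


Initial: [88, 76, 74, 18, 29]
Insert 76: [76, 88, 74, 18, 29]
Insert 74: [74, 76, 88, 18, 29]
Insert 18: [18, 74, 76, 88, 29]
Insert 29: [18, 29, 74, 76, 88]

Sorted: [18, 29, 74, 76, 88]


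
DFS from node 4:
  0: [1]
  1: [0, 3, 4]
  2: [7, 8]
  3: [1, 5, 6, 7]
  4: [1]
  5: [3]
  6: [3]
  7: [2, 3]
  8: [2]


Visit 4, push [1]
Visit 1, push [3, 0]
Visit 0, push []
Visit 3, push [7, 6, 5]
Visit 5, push []
Visit 6, push []
Visit 7, push [2]
Visit 2, push [8]
Visit 8, push []

DFS order: [4, 1, 0, 3, 5, 6, 7, 2, 8]


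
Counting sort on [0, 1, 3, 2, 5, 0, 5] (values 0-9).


Input: [0, 1, 3, 2, 5, 0, 5]
Counts: [2, 1, 1, 1, 0, 2, 0, 0, 0, 0]

Sorted: [0, 0, 1, 2, 3, 5, 5]


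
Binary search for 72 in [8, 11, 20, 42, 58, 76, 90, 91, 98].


Step 1: lo=0, hi=8, mid=4, val=58
Step 2: lo=5, hi=8, mid=6, val=90
Step 3: lo=5, hi=5, mid=5, val=76

Not found


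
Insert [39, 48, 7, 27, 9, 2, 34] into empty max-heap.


Insert 39: [39]
Insert 48: [48, 39]
Insert 7: [48, 39, 7]
Insert 27: [48, 39, 7, 27]
Insert 9: [48, 39, 7, 27, 9]
Insert 2: [48, 39, 7, 27, 9, 2]
Insert 34: [48, 39, 34, 27, 9, 2, 7]

Final heap: [48, 39, 34, 27, 9, 2, 7]


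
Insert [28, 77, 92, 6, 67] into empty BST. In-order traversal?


Insert 28: root
Insert 77: R from 28
Insert 92: R from 28 -> R from 77
Insert 6: L from 28
Insert 67: R from 28 -> L from 77

In-order: [6, 28, 67, 77, 92]


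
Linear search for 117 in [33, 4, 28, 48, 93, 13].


i=0: 33!=117
i=1: 4!=117
i=2: 28!=117
i=3: 48!=117
i=4: 93!=117
i=5: 13!=117

Not found, 6 comps


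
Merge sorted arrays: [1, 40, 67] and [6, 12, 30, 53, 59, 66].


Take 1 from A
Take 6 from B
Take 12 from B
Take 30 from B
Take 40 from A
Take 53 from B
Take 59 from B
Take 66 from B

Merged: [1, 6, 12, 30, 40, 53, 59, 66, 67]


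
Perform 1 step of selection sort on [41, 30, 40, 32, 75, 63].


Initial: [41, 30, 40, 32, 75, 63]
Step 1: min=30 at 1
  Swap: [30, 41, 40, 32, 75, 63]

After 1 step: [30, 41, 40, 32, 75, 63]


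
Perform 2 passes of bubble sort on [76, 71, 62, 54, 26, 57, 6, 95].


Initial: [76, 71, 62, 54, 26, 57, 6, 95]
Pass 1: [71, 62, 54, 26, 57, 6, 76, 95] (6 swaps)
Pass 2: [62, 54, 26, 57, 6, 71, 76, 95] (5 swaps)

After 2 passes: [62, 54, 26, 57, 6, 71, 76, 95]


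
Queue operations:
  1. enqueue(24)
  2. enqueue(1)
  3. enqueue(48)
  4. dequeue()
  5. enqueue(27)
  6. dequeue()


enqueue(24) -> [24]
enqueue(1) -> [24, 1]
enqueue(48) -> [24, 1, 48]
dequeue()->24, [1, 48]
enqueue(27) -> [1, 48, 27]
dequeue()->1, [48, 27]

Final queue: [48, 27]


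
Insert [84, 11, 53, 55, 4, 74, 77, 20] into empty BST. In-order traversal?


Insert 84: root
Insert 11: L from 84
Insert 53: L from 84 -> R from 11
Insert 55: L from 84 -> R from 11 -> R from 53
Insert 4: L from 84 -> L from 11
Insert 74: L from 84 -> R from 11 -> R from 53 -> R from 55
Insert 77: L from 84 -> R from 11 -> R from 53 -> R from 55 -> R from 74
Insert 20: L from 84 -> R from 11 -> L from 53

In-order: [4, 11, 20, 53, 55, 74, 77, 84]


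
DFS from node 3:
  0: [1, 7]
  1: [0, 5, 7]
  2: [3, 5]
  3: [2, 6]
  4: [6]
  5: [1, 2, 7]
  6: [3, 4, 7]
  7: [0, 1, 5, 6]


Visit 3, push [6, 2]
Visit 2, push [5]
Visit 5, push [7, 1]
Visit 1, push [7, 0]
Visit 0, push [7]
Visit 7, push [6]
Visit 6, push [4]
Visit 4, push []

DFS order: [3, 2, 5, 1, 0, 7, 6, 4]


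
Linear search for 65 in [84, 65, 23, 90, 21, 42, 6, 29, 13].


i=0: 84!=65
i=1: 65==65 found!

Found at 1, 2 comps


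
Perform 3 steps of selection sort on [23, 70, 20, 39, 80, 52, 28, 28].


Initial: [23, 70, 20, 39, 80, 52, 28, 28]
Step 1: min=20 at 2
  Swap: [20, 70, 23, 39, 80, 52, 28, 28]
Step 2: min=23 at 2
  Swap: [20, 23, 70, 39, 80, 52, 28, 28]
Step 3: min=28 at 6
  Swap: [20, 23, 28, 39, 80, 52, 70, 28]

After 3 steps: [20, 23, 28, 39, 80, 52, 70, 28]


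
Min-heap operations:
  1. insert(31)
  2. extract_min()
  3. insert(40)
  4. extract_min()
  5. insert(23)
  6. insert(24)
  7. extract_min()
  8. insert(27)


insert(31) -> [31]
extract_min()->31, []
insert(40) -> [40]
extract_min()->40, []
insert(23) -> [23]
insert(24) -> [23, 24]
extract_min()->23, [24]
insert(27) -> [24, 27]

Final heap: [24, 27]


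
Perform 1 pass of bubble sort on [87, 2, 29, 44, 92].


Initial: [87, 2, 29, 44, 92]
Pass 1: [2, 29, 44, 87, 92] (3 swaps)

After 1 pass: [2, 29, 44, 87, 92]


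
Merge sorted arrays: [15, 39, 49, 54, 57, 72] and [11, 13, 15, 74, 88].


Take 11 from B
Take 13 from B
Take 15 from A
Take 15 from B
Take 39 from A
Take 49 from A
Take 54 from A
Take 57 from A
Take 72 from A

Merged: [11, 13, 15, 15, 39, 49, 54, 57, 72, 74, 88]


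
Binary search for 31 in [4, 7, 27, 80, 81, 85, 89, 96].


Step 1: lo=0, hi=7, mid=3, val=80
Step 2: lo=0, hi=2, mid=1, val=7
Step 3: lo=2, hi=2, mid=2, val=27

Not found


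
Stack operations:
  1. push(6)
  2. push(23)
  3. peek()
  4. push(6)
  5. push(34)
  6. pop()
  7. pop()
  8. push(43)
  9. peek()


push(6) -> [6]
push(23) -> [6, 23]
peek()->23
push(6) -> [6, 23, 6]
push(34) -> [6, 23, 6, 34]
pop()->34, [6, 23, 6]
pop()->6, [6, 23]
push(43) -> [6, 23, 43]
peek()->43

Final stack: [6, 23, 43]


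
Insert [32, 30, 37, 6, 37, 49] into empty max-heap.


Insert 32: [32]
Insert 30: [32, 30]
Insert 37: [37, 30, 32]
Insert 6: [37, 30, 32, 6]
Insert 37: [37, 37, 32, 6, 30]
Insert 49: [49, 37, 37, 6, 30, 32]

Final heap: [49, 37, 37, 6, 30, 32]


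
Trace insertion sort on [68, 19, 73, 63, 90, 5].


Initial: [68, 19, 73, 63, 90, 5]
Insert 19: [19, 68, 73, 63, 90, 5]
Insert 73: [19, 68, 73, 63, 90, 5]
Insert 63: [19, 63, 68, 73, 90, 5]
Insert 90: [19, 63, 68, 73, 90, 5]
Insert 5: [5, 19, 63, 68, 73, 90]

Sorted: [5, 19, 63, 68, 73, 90]


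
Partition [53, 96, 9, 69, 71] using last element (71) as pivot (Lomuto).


Pivot: 71
  53 <= 71: advance i (no swap)
  9 <= 71: swap -> [53, 9, 96, 69, 71]
  69 <= 71: swap -> [53, 9, 69, 96, 71]
Place pivot at 3: [53, 9, 69, 71, 96]

Partitioned: [53, 9, 69, 71, 96]


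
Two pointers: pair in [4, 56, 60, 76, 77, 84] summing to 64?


lo=0(4)+hi=5(84)=88
lo=0(4)+hi=4(77)=81
lo=0(4)+hi=3(76)=80
lo=0(4)+hi=2(60)=64

Yes: 4+60=64


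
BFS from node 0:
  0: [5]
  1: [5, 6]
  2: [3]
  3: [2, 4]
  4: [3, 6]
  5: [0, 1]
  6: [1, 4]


Visit 0, enqueue [5]
Visit 5, enqueue [1]
Visit 1, enqueue [6]
Visit 6, enqueue [4]
Visit 4, enqueue [3]
Visit 3, enqueue [2]
Visit 2, enqueue []

BFS order: [0, 5, 1, 6, 4, 3, 2]


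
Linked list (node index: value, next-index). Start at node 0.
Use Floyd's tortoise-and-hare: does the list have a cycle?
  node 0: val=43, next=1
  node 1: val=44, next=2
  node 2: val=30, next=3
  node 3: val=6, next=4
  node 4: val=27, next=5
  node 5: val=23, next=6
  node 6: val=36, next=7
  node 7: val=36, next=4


Floyd's tortoise (slow, +1) and hare (fast, +2):
  init: slow=0, fast=0
  step 1: slow=1, fast=2
  step 2: slow=2, fast=4
  step 3: slow=3, fast=6
  step 4: slow=4, fast=4
  slow == fast at node 4: cycle detected

Cycle: yes


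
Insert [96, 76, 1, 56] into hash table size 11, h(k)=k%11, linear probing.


Insert 96: h=8 -> slot 8
Insert 76: h=10 -> slot 10
Insert 1: h=1 -> slot 1
Insert 56: h=1, 1 probes -> slot 2

Table: [None, 1, 56, None, None, None, None, None, 96, None, 76]


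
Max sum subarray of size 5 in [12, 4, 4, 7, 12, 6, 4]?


[0:5]: 39
[1:6]: 33
[2:7]: 33

Max: 39 at [0:5]


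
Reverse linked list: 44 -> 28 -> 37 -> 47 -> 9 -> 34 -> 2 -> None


Step 1: curr=44, set curr.next=prev(None) | reversed so far: 44
Step 2: curr=28, set curr.next=prev(44) | reversed so far: 28 -> 44
Step 3: curr=37, set curr.next=prev(28) | reversed so far: 37 -> 28 -> 44
Step 4: curr=47, set curr.next=prev(37) | reversed so far: 47 -> 37 -> 28 -> 44
Step 5: curr=9, set curr.next=prev(47) | reversed so far: 9 -> 47 -> 37 -> 28 -> 44
Step 6: curr=34, set curr.next=prev(9) | reversed so far: 34 -> 9 -> 47 -> 37 -> 28 -> 44
Step 7: curr=2, set curr.next=prev(34) | reversed so far: 2 -> 34 -> 9 -> 47 -> 37 -> 28 -> 44

2 -> 34 -> 9 -> 47 -> 37 -> 28 -> 44 -> None


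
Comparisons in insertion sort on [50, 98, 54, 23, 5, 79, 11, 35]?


Algorithm: insertion sort
Input: [50, 98, 54, 23, 5, 79, 11, 35]
Sorted: [5, 11, 23, 35, 50, 54, 79, 98]

23


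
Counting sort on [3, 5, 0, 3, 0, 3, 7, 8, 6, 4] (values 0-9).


Input: [3, 5, 0, 3, 0, 3, 7, 8, 6, 4]
Counts: [2, 0, 0, 3, 1, 1, 1, 1, 1, 0]

Sorted: [0, 0, 3, 3, 3, 4, 5, 6, 7, 8]


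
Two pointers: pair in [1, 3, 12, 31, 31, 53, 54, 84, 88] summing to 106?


lo=0(1)+hi=8(88)=89
lo=1(3)+hi=8(88)=91
lo=2(12)+hi=8(88)=100
lo=3(31)+hi=8(88)=119
lo=3(31)+hi=7(84)=115
lo=3(31)+hi=6(54)=85
lo=4(31)+hi=6(54)=85
lo=5(53)+hi=6(54)=107

No pair found


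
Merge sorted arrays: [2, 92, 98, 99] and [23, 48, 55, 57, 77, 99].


Take 2 from A
Take 23 from B
Take 48 from B
Take 55 from B
Take 57 from B
Take 77 from B
Take 92 from A
Take 98 from A
Take 99 from A

Merged: [2, 23, 48, 55, 57, 77, 92, 98, 99, 99]


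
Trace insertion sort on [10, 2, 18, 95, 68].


Initial: [10, 2, 18, 95, 68]
Insert 2: [2, 10, 18, 95, 68]
Insert 18: [2, 10, 18, 95, 68]
Insert 95: [2, 10, 18, 95, 68]
Insert 68: [2, 10, 18, 68, 95]

Sorted: [2, 10, 18, 68, 95]


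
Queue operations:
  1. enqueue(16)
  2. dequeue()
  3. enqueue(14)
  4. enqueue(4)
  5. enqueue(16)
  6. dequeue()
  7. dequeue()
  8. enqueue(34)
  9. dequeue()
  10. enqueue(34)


enqueue(16) -> [16]
dequeue()->16, []
enqueue(14) -> [14]
enqueue(4) -> [14, 4]
enqueue(16) -> [14, 4, 16]
dequeue()->14, [4, 16]
dequeue()->4, [16]
enqueue(34) -> [16, 34]
dequeue()->16, [34]
enqueue(34) -> [34, 34]

Final queue: [34, 34]


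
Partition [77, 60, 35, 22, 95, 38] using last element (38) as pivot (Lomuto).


Pivot: 38
  35 <= 38: swap -> [35, 60, 77, 22, 95, 38]
  22 <= 38: swap -> [35, 22, 77, 60, 95, 38]
Place pivot at 2: [35, 22, 38, 60, 95, 77]

Partitioned: [35, 22, 38, 60, 95, 77]


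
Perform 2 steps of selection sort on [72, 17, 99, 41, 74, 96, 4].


Initial: [72, 17, 99, 41, 74, 96, 4]
Step 1: min=4 at 6
  Swap: [4, 17, 99, 41, 74, 96, 72]
Step 2: min=17 at 1
  Swap: [4, 17, 99, 41, 74, 96, 72]

After 2 steps: [4, 17, 99, 41, 74, 96, 72]


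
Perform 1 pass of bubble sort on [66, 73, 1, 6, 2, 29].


Initial: [66, 73, 1, 6, 2, 29]
Pass 1: [66, 1, 6, 2, 29, 73] (4 swaps)

After 1 pass: [66, 1, 6, 2, 29, 73]


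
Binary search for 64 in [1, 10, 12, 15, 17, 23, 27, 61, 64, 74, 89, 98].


Step 1: lo=0, hi=11, mid=5, val=23
Step 2: lo=6, hi=11, mid=8, val=64

Found at index 8


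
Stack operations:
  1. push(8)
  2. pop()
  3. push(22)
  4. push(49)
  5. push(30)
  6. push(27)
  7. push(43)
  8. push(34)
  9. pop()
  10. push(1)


push(8) -> [8]
pop()->8, []
push(22) -> [22]
push(49) -> [22, 49]
push(30) -> [22, 49, 30]
push(27) -> [22, 49, 30, 27]
push(43) -> [22, 49, 30, 27, 43]
push(34) -> [22, 49, 30, 27, 43, 34]
pop()->34, [22, 49, 30, 27, 43]
push(1) -> [22, 49, 30, 27, 43, 1]

Final stack: [22, 49, 30, 27, 43, 1]


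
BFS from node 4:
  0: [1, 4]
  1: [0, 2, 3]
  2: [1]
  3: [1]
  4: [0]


Visit 4, enqueue [0]
Visit 0, enqueue [1]
Visit 1, enqueue [2, 3]
Visit 2, enqueue []
Visit 3, enqueue []

BFS order: [4, 0, 1, 2, 3]


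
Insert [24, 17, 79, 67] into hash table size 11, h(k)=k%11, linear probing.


Insert 24: h=2 -> slot 2
Insert 17: h=6 -> slot 6
Insert 79: h=2, 1 probes -> slot 3
Insert 67: h=1 -> slot 1

Table: [None, 67, 24, 79, None, None, 17, None, None, None, None]


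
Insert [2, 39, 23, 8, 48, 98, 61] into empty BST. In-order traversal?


Insert 2: root
Insert 39: R from 2
Insert 23: R from 2 -> L from 39
Insert 8: R from 2 -> L from 39 -> L from 23
Insert 48: R from 2 -> R from 39
Insert 98: R from 2 -> R from 39 -> R from 48
Insert 61: R from 2 -> R from 39 -> R from 48 -> L from 98

In-order: [2, 8, 23, 39, 48, 61, 98]


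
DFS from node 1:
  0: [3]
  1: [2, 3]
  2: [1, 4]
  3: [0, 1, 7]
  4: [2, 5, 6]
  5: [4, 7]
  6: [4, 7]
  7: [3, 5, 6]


Visit 1, push [3, 2]
Visit 2, push [4]
Visit 4, push [6, 5]
Visit 5, push [7]
Visit 7, push [6, 3]
Visit 3, push [0]
Visit 0, push []
Visit 6, push []

DFS order: [1, 2, 4, 5, 7, 3, 0, 6]


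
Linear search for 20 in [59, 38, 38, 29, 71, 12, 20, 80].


i=0: 59!=20
i=1: 38!=20
i=2: 38!=20
i=3: 29!=20
i=4: 71!=20
i=5: 12!=20
i=6: 20==20 found!

Found at 6, 7 comps


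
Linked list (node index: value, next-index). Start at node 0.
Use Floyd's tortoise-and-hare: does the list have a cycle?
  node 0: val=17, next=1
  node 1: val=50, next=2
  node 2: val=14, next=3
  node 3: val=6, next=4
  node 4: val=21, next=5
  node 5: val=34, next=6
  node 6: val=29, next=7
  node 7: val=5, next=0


Floyd's tortoise (slow, +1) and hare (fast, +2):
  init: slow=0, fast=0
  step 1: slow=1, fast=2
  step 2: slow=2, fast=4
  step 3: slow=3, fast=6
  step 4: slow=4, fast=0
  step 5: slow=5, fast=2
  step 6: slow=6, fast=4
  step 7: slow=7, fast=6
  step 8: slow=0, fast=0
  slow == fast at node 0: cycle detected

Cycle: yes


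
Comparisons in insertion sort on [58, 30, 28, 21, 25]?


Algorithm: insertion sort
Input: [58, 30, 28, 21, 25]
Sorted: [21, 25, 28, 30, 58]

10


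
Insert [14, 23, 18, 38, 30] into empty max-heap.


Insert 14: [14]
Insert 23: [23, 14]
Insert 18: [23, 14, 18]
Insert 38: [38, 23, 18, 14]
Insert 30: [38, 30, 18, 14, 23]

Final heap: [38, 30, 18, 14, 23]


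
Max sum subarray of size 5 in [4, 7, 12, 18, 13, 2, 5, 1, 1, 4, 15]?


[0:5]: 54
[1:6]: 52
[2:7]: 50
[3:8]: 39
[4:9]: 22
[5:10]: 13
[6:11]: 26

Max: 54 at [0:5]


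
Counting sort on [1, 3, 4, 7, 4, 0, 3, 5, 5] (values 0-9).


Input: [1, 3, 4, 7, 4, 0, 3, 5, 5]
Counts: [1, 1, 0, 2, 2, 2, 0, 1, 0, 0]

Sorted: [0, 1, 3, 3, 4, 4, 5, 5, 7]


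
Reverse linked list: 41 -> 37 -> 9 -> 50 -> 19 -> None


Step 1: curr=41, set curr.next=prev(None) | reversed so far: 41
Step 2: curr=37, set curr.next=prev(41) | reversed so far: 37 -> 41
Step 3: curr=9, set curr.next=prev(37) | reversed so far: 9 -> 37 -> 41
Step 4: curr=50, set curr.next=prev(9) | reversed so far: 50 -> 9 -> 37 -> 41
Step 5: curr=19, set curr.next=prev(50) | reversed so far: 19 -> 50 -> 9 -> 37 -> 41

19 -> 50 -> 9 -> 37 -> 41 -> None


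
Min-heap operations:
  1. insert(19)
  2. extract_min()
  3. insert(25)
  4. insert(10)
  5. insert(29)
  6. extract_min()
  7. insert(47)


insert(19) -> [19]
extract_min()->19, []
insert(25) -> [25]
insert(10) -> [10, 25]
insert(29) -> [10, 25, 29]
extract_min()->10, [25, 29]
insert(47) -> [25, 29, 47]

Final heap: [25, 29, 47]


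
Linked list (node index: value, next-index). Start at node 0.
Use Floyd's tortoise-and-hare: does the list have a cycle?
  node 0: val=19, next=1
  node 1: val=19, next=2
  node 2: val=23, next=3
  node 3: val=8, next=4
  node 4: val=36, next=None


Floyd's tortoise (slow, +1) and hare (fast, +2):
  init: slow=0, fast=0
  step 1: slow=1, fast=2
  step 2: slow=2, fast=4
  step 3: fast -> None, no cycle

Cycle: no


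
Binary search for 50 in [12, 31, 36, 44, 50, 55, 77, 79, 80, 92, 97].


Step 1: lo=0, hi=10, mid=5, val=55
Step 2: lo=0, hi=4, mid=2, val=36
Step 3: lo=3, hi=4, mid=3, val=44
Step 4: lo=4, hi=4, mid=4, val=50

Found at index 4


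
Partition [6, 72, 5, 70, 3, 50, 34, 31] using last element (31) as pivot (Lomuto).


Pivot: 31
  6 <= 31: advance i (no swap)
  5 <= 31: swap -> [6, 5, 72, 70, 3, 50, 34, 31]
  3 <= 31: swap -> [6, 5, 3, 70, 72, 50, 34, 31]
Place pivot at 3: [6, 5, 3, 31, 72, 50, 34, 70]

Partitioned: [6, 5, 3, 31, 72, 50, 34, 70]


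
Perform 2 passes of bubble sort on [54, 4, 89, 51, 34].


Initial: [54, 4, 89, 51, 34]
Pass 1: [4, 54, 51, 34, 89] (3 swaps)
Pass 2: [4, 51, 34, 54, 89] (2 swaps)

After 2 passes: [4, 51, 34, 54, 89]


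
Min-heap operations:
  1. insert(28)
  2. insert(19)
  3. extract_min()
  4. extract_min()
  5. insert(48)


insert(28) -> [28]
insert(19) -> [19, 28]
extract_min()->19, [28]
extract_min()->28, []
insert(48) -> [48]

Final heap: [48]


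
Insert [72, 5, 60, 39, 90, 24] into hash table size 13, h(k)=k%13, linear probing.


Insert 72: h=7 -> slot 7
Insert 5: h=5 -> slot 5
Insert 60: h=8 -> slot 8
Insert 39: h=0 -> slot 0
Insert 90: h=12 -> slot 12
Insert 24: h=11 -> slot 11

Table: [39, None, None, None, None, 5, None, 72, 60, None, None, 24, 90]


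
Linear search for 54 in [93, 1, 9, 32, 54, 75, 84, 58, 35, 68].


i=0: 93!=54
i=1: 1!=54
i=2: 9!=54
i=3: 32!=54
i=4: 54==54 found!

Found at 4, 5 comps


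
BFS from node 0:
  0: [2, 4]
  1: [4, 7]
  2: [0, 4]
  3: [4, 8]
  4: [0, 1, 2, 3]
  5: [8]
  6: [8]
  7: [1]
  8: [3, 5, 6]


Visit 0, enqueue [2, 4]
Visit 2, enqueue []
Visit 4, enqueue [1, 3]
Visit 1, enqueue [7]
Visit 3, enqueue [8]
Visit 7, enqueue []
Visit 8, enqueue [5, 6]
Visit 5, enqueue []
Visit 6, enqueue []

BFS order: [0, 2, 4, 1, 3, 7, 8, 5, 6]


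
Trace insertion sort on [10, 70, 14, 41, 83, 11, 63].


Initial: [10, 70, 14, 41, 83, 11, 63]
Insert 70: [10, 70, 14, 41, 83, 11, 63]
Insert 14: [10, 14, 70, 41, 83, 11, 63]
Insert 41: [10, 14, 41, 70, 83, 11, 63]
Insert 83: [10, 14, 41, 70, 83, 11, 63]
Insert 11: [10, 11, 14, 41, 70, 83, 63]
Insert 63: [10, 11, 14, 41, 63, 70, 83]

Sorted: [10, 11, 14, 41, 63, 70, 83]
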